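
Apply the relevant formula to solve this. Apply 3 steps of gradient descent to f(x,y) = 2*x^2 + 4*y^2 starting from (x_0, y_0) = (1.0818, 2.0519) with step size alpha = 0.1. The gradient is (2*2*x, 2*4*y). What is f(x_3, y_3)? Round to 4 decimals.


Gradient descent on f(x,y) = 2*x^2 + 4*y^2.
Starting point: (1.0818, 2.0519), alpha = 0.1
Step 1: grad_x = 2*2*1.0818 = 4.3272, grad_y = 2*4*2.0519 = 16.4152
  x_1 = 1.0818 - 0.1*4.3272 = 0.6491
  y_1 = 2.0519 - 0.1*16.4152 = 0.4104
Step 2: grad_x = 2*2*0.6491 = 2.5963, grad_y = 2*4*0.4104 = 3.283
  x_2 = 0.6491 - 0.1*2.5963 = 0.3894
  y_2 = 0.4104 - 0.1*3.283 = 0.0821
Step 3: grad_x = 2*2*0.3894 = 1.5578, grad_y = 2*4*0.0821 = 0.6566
  x_3 = 0.3894 - 0.1*1.5578 = 0.2337
  y_3 = 0.0821 - 0.1*0.6566 = 0.0164
f(0.2337, 0.0164) = 2*0.2337^2 + 4*0.0164^2 = 0.1103


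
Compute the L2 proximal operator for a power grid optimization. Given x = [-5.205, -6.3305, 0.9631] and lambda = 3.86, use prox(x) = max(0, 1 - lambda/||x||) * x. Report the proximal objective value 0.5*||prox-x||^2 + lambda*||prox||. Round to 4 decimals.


Step 1: Compute ||x||.
||x|| = 8.252
Step 2: Compute scaling factor.
scale = max(0, 1 - 3.86/8.252) = 0.5322
Step 3: prox(x) = [-2.7703, -3.3693, 0.5126]
||prox(x)|| = 4.392
Step 4: Proximal objective.
0.5*||prox-x||^2 = 7.4498
lambda*||prox|| = 16.9531
Total = 24.4028


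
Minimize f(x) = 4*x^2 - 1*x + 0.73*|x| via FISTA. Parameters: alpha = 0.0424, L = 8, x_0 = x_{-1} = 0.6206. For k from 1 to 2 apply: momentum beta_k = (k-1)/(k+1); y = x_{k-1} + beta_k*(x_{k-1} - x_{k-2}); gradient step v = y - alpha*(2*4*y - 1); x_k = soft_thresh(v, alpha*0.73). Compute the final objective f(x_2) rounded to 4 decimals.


FISTA on f(x) = 4*x^2 - 1*x + 0.73*|x|
L = 8, alpha = 0.0424
Iteration 1: beta = 0.0, y = 0.6206 + 0.0*(0.6206 - 0.6206) = 0.6206
  grad(y) = 3.9648, v = y - alpha*grad = 0.4525
  prox(v) = soft_thresh(0.4525, 0.031) = 0.4215
Iteration 2: beta = 0.3333, y = 0.4215 + 0.3333*(0.4215 - 0.6206) = 0.3552
  grad(y) = 1.8415, v = y - alpha*grad = 0.2771
  prox(v) = soft_thresh(0.2771, 0.031) = 0.2462
f(x_2) = 4*0.2462^2 - 1*0.2462 + 0.73*|0.2462| = 0.1759


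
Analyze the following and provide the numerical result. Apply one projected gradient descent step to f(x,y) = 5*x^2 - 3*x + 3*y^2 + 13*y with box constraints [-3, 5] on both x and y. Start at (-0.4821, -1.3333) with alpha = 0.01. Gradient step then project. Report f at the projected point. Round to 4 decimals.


Step 1: Compute gradient at (-0.4821, -1.3333).
grad_x = 2*5*-0.4821 - 3 = -7.821
grad_y = 2*3*-1.3333 + 13 = 5.0002
Step 2: Gradient step.
x_raw = -0.4821 - 0.01*-7.821 = -0.4039
y_raw = -1.3333 - 0.01*5.0002 = -1.3833
Step 3: Project onto [-3, 5].
x_proj = clip(-0.4039) = -0.4039
y_proj = clip(-1.3833) = -1.3833
Step 4: Evaluate f.
f(-0.4039, -1.3833) = -10.215


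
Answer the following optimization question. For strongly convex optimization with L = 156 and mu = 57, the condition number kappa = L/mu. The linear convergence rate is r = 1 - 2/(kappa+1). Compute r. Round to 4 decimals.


Step 1: Compute the condition number.
kappa = L/mu = 156/57 = 2.7368
Step 2: Compute the convergence rate.
r = 1 - 2/(kappa + 1) = 1 - 2*mu/(L + mu) = (L - mu)/(L + mu) = 99/213 = 0.4648


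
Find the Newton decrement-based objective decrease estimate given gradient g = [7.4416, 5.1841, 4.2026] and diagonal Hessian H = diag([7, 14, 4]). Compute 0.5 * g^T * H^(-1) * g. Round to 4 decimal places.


Step 1: H is diagonal, so H^(-1) * g = [1.0631, 0.3703, 1.0507].
Step 2: g^T H^(-1) g = sum_i g_i^2 / H_ii
  = (7.4416)^2/7 + (5.1841)^2/14 + (4.2026)^2/4
  = 7.9111 + 1.9196 + 4.4155 = 14.2462
Step 3: Objective decrease = 0.5 * g^T H^(-1) g = 7.1231


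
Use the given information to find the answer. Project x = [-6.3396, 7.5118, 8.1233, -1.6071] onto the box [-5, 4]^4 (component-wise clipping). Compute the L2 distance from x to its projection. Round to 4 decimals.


Project each component onto [-5, 4].
clip(-6.3396) = -5.0, clip(7.5118) = 4.0, clip(8.1233) = 4.0, clip(-1.6071) = -1.6071
Projection = [-5.0, 4.0, 4.0, -1.6071]
Squared diffs: [1.7945, 12.3327, 17.0016, 0.0]
Distance = sqrt(31.1288) = 5.5793


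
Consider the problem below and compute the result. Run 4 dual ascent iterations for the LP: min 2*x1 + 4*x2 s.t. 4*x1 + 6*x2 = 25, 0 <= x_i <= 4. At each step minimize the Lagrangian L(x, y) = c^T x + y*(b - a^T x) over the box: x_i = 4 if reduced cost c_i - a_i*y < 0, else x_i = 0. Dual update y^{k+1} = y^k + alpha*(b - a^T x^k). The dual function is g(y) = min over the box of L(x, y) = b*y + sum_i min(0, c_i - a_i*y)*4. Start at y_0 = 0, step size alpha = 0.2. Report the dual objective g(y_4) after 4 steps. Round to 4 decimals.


Dual ascent for LP: min 2*x1 + 4*x2, 4*x1 + 6*x2 = 25, 0 <= x_i <= 4
Step 1: y^k = 0.0, reduced costs: (2.0, 4.0)
  x^k = (0.0, 0.0), subgradient = b - a^T x = 25.0
  y^{k+1} = 0.0 + 0.2*25.0 = 5.0
Step 2: y^k = 5.0, reduced costs: (-18.0, -26.0)
  x^k = (4.0, 4.0), subgradient = b - a^T x = -15.0
  y^{k+1} = 5.0 + 0.2*-15.0 = 2.0
Step 3: y^k = 2.0, reduced costs: (-6.0, -8.0)
  x^k = (4.0, 4.0), subgradient = b - a^T x = -15.0
  y^{k+1} = 2.0 + 0.2*-15.0 = -1.0
Step 4: y^k = -1.0, reduced costs: (6.0, 10.0)
  x^k = (0.0, 0.0), subgradient = b - a^T x = 25.0
  y^{k+1} = -1.0 + 0.2*25.0 = 4.0
Dual objective at y_4 = 4.0: reduced costs (-14.0, -20.0), box minimizer x = (4.0, 4.0)
g(y_4) = b*y + (c1 - a1*y)*x1 + (c2 - a2*y)*x2 = 25*4.0 + (-14.0)*4.0 + (-20.0)*4.0 = 100.0 - 56.0 - 80.0 = -36.0


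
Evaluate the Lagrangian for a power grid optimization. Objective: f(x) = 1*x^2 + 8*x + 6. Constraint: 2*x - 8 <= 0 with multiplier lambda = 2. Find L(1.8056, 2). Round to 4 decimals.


Step 1: Evaluate f(x).
f(1.8056) = 1*1.8056^2 + 8*1.8056 + 6 = 23.705
Step 2: Evaluate g(x).
g(1.8056) = 2*1.8056 - 8 = -4.3888
Step 3: Compute Lagrangian.
L = 23.705 + 2*-4.3888 = 14.9274


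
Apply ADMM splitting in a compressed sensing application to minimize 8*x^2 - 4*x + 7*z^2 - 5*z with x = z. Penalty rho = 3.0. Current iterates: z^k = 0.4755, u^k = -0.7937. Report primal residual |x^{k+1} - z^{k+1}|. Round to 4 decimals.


ADMM iteration with rho = 3.0, z^k = 0.4755, u^k = -0.7937
Step 1: x-update.
Minimize 8*x^2 - 4*x + (3.0/2)*(x - 0.4755 - 0.7937)^2
FOC: (2*8 + 3.0)*x = 4 + 3.0*(0.4755 + 0.7937)
x^{k+1} = 0.4109
Step 2: z-update.
Minimize 7*z^2 - 5*z + (3.0/2)*(0.4109 - z - 0.7937)^2
FOC: (2*7 + 3.0)*z = 5 + 3.0*(0.4109 - 0.7937)
z^{k+1} = 0.2266
Step 3: u-update.
u^{k+1} = -0.7937 + 0.4109 - 0.2266 = -0.6093
Step 4: Primal residual = |0.4109 - 0.2266| = 0.1844


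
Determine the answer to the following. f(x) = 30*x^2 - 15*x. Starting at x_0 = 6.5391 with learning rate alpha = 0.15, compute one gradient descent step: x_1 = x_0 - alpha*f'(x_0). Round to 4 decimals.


We compute the gradient at x_0 and apply the update.
f'(x) = 60*x - 15
f'(6.5391) = 60*6.5391 - 15 = 377.346
x_1 = 6.5391 - 0.15*377.346 = -50.0628


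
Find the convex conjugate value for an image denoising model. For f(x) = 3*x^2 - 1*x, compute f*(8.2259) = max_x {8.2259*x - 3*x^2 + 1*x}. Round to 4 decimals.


f*(y) = sup_x {y*x - a*x^2 - b*x} = sup_x {(y-b)*x - a*x^2}
FOC: (y - b) - 2a*x = 0 => x* = (y - b)/(2a)
x* = (8.2259 + 1)/(2*3) = 1.5377
f*(8.2259) = (y-b)^2/(4a) = (8.2259 + 1)^2/(4*3)
= 85.1172/12 = 7.0931


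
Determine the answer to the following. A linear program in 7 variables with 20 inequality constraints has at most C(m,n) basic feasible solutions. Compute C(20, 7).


Each vertex corresponds to some choice of n active constraints out of m, so the number of vertices is at most C(m, n) = m! / (n!(m-n)!).
m = 20, n = 7
Numerator: 20 * 19 * 18 * 17 * 16 * 15 * 14
Denominator: 7! = 5040
C(20, 7) = 77520


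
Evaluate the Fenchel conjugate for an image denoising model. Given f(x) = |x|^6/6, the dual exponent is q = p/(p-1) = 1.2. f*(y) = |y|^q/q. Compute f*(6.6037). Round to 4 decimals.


The conjugate exponent q satisfies 1/p + 1/q = 1.
p = 6, so q = 6/(6 - 1) = 1.2
|y|^q = 6.6037^1.2 = 9.6326
f*(6.6037) = 9.6326 / 1.2 = 8.0272


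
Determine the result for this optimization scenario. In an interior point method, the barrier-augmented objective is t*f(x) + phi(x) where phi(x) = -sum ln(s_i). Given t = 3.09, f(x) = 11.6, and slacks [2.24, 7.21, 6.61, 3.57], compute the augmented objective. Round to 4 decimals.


Step 1: Compute log-barrier.
ln values: [0.8065, 1.9755, 1.8886, 1.2726]
phi = -(0.8065 + 1.9755 + 1.8886 + 1.2726) = -5.9431
Step 2: Compute augmented objective.
t*f(x) = 3.09*11.6 = 35.844
Total = 35.844 - 5.9431 = 29.9009


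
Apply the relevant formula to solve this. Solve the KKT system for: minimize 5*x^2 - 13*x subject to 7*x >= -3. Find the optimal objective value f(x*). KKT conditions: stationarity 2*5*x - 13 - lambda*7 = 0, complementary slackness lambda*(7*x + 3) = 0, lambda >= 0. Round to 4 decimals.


Step 1: Try lambda = 0 (constraint inactive).
Stationarity: 2*5*x - 13 = 0
x* = 13/(2*5) = 1.3
Check constraint: 7*1.3 = 9.1 >= -3 -- satisfied.
Step 2: Compute optimal value.
f(x*) = 5*1.3^2 - 13*1.3 = -8.45


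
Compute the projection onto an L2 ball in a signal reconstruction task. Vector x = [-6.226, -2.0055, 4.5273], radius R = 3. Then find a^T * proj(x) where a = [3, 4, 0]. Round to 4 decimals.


Step 1: Compute ||x|| (intermediates to 6 decimals).
||x|| = sqrt((-6.226)^2 + (-2.0055)^2 + 4.5273^2) = 7.95497
Step 2: Project.
Since ||x|| > R, scale = R/||x|| = 3/7.95497 = 0.377123, proj(x) = scale * x
proj(x) = [-2.347968, -0.75632, 1.707349]
Step 3: Dot product.
a^T * proj(x) = 3*(-2.347968) + 4*(-0.75632) + 0*1.707349 = -10.0692


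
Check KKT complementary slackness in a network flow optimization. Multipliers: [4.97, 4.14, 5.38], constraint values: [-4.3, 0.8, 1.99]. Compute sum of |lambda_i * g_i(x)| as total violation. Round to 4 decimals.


KKT complementary slackness check:
lambda_1 * g_1 = 4.97 * -4.3 = -21.371
lambda_2 * g_2 = 4.14 * 0.8 = 3.312
lambda_3 * g_3 = 5.38 * 1.99 = 10.7062
Total violation = 21.371 + 3.312 + 10.7062 = 35.3892


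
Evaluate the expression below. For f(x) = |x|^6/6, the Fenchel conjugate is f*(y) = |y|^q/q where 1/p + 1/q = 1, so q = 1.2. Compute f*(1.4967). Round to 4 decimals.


The conjugate exponent q satisfies 1/p + 1/q = 1.
p = 6, so q = 6/(6 - 1) = 1.2
|y|^q = 1.4967^1.2 = 1.6224
f*(1.4967) = 1.6224 / 1.2 = 1.352


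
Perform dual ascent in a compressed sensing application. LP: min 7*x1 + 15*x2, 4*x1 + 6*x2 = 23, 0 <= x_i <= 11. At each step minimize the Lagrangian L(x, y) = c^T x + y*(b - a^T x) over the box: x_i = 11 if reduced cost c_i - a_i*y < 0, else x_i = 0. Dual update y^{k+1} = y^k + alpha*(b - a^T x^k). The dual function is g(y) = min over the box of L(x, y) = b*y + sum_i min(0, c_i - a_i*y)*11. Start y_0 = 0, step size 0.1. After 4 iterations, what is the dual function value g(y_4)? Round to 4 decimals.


Dual ascent for LP: min 7*x1 + 15*x2, 4*x1 + 6*x2 = 23, 0 <= x_i <= 11
Step 1: y^k = 0.0, reduced costs: (7.0, 15.0)
  x^k = (0.0, 0.0), subgradient = b - a^T x = 23.0
  y^{k+1} = 0.0 + 0.1*23.0 = 2.3
Step 2: y^k = 2.3, reduced costs: (-2.2, 1.2)
  x^k = (11.0, 0.0), subgradient = b - a^T x = -21.0
  y^{k+1} = 2.3 + 0.1*-21.0 = 0.2
Step 3: y^k = 0.2, reduced costs: (6.2, 13.8)
  x^k = (0.0, 0.0), subgradient = b - a^T x = 23.0
  y^{k+1} = 0.2 + 0.1*23.0 = 2.5
Step 4: y^k = 2.5, reduced costs: (-3.0, 0.0)
  x^k = (11.0, 0.0), subgradient = b - a^T x = -21.0
  y^{k+1} = 2.5 + 0.1*-21.0 = 0.4
Dual objective at y_4 = 0.4: reduced costs (5.4, 12.6), box minimizer x = (0.0, 0.0)
g(y_4) = b*y + (c1 - a1*y)*x1 + (c2 - a2*y)*x2 = 23*0.4 + 5.4*0.0 + 12.6*0.0 = 9.2 + 0.0 + 0.0 = 9.2


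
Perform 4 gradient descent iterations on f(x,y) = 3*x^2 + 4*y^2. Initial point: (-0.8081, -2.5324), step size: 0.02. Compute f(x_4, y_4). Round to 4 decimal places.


Gradient descent on f(x,y) = 3*x^2 + 4*y^2.
Starting point: (-0.8081, -2.5324), alpha = 0.02
Step 1: grad_x = 2*3*-0.8081 = -4.8486, grad_y = 2*4*-2.5324 = -20.2592
  x_1 = -0.8081 - 0.02*-4.8486 = -0.7111
  y_1 = -2.5324 - 0.02*-20.2592 = -2.1272
Step 2: grad_x = 2*3*-0.7111 = -4.2668, grad_y = 2*4*-2.1272 = -17.0177
  x_2 = -0.7111 - 0.02*-4.2668 = -0.6258
  y_2 = -2.1272 - 0.02*-17.0177 = -1.7869
Step 3: grad_x = 2*3*-0.6258 = -3.7548, grad_y = 2*4*-1.7869 = -14.2949
  x_3 = -0.6258 - 0.02*-3.7548 = -0.5507
  y_3 = -1.7869 - 0.02*-14.2949 = -1.501
Step 4: grad_x = 2*3*-0.5507 = -3.3042, grad_y = 2*4*-1.501 = -12.0077
  x_4 = -0.5507 - 0.02*-3.3042 = -0.4846
  y_4 = -1.501 - 0.02*-12.0077 = -1.2608
f(-0.4846, -1.2608) = 3*(-0.4846)^2 + 4*(-1.2608)^2 = 7.0631


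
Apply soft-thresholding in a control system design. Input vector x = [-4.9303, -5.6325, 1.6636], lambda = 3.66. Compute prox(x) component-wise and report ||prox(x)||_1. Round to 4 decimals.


Soft-thresholding with lambda = 3.66:
prox(-4.9303) = sign(-4.9303)*max(|-4.9303| - 3.66, 0) = -1.2703
prox(-5.6325) = sign(-5.6325)*max(|-5.6325| - 3.66, 0) = -1.9725
prox(1.6636) = sign(1.6636)*max(|1.6636| - 3.66, 0) = 0.0
prox(x) = [-1.2703, -1.9725, 0.0]
||prox(x)||_1 = 1.2703 + 1.9725 + 0.0 = 3.2428


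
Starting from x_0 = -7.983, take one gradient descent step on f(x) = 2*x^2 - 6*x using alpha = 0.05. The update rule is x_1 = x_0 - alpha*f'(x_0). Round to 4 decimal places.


We compute the gradient at x_0 and apply the update.
f'(x) = 4*x - 6
f'(-7.983) = 4*-7.983 - 6 = -37.932
x_1 = -7.983 - 0.05*-37.932 = -6.0864


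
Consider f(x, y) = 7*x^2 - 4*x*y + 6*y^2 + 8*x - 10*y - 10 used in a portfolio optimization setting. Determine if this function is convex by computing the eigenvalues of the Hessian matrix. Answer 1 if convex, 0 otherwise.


The Hessian of f(x,y) = 7*x^2 - 4*x*y + 6*y^2 + 8*x - 10*y - 10 is:
H = [[14, -4], [-4, 12]]
Trace = 14 + 12 = 26
Determinant = 14*12 - (-4)^2 = 152
Discriminant = (26)^2 - 4*152 = 68.0
Eigenvalues: lambda_1 = 8.8769, lambda_2 = 17.1231
The function is convex.

1


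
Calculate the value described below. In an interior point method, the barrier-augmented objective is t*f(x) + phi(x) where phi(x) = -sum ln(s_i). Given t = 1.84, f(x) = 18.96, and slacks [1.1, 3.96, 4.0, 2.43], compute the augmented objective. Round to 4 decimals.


Step 1: Compute log-barrier.
ln values: [0.0953, 1.3762, 1.3863, 0.8879]
phi = -(0.0953 + 1.3762 + 1.3863 + 0.8879) = -3.7457
Step 2: Compute augmented objective.
t*f(x) = 1.84*18.96 = 34.8864
Total = 34.8864 - 3.7457 = 31.1407


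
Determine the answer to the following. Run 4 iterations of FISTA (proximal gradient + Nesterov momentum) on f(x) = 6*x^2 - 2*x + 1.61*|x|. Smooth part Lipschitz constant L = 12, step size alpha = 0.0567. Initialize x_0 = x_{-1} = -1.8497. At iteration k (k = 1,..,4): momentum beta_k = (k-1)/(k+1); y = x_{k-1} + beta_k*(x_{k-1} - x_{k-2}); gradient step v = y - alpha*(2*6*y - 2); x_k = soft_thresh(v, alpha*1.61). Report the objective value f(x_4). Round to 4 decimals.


FISTA on f(x) = 6*x^2 - 2*x + 1.61*|x|
L = 12, alpha = 0.0567
Iteration 1: beta = 0.0, y = -1.8497 + 0.0*(-1.8497 + 1.8497) = -1.8497
  grad(y) = -24.1964, v = y - alpha*grad = -0.4778
  prox(v) = soft_thresh(-0.4778, 0.0913) = -0.3865
Iteration 2: beta = 0.3333, y = -0.3865 + 0.3333*(-0.3865 + 1.8497) = 0.1013
  grad(y) = -0.7848, v = y - alpha*grad = 0.1458
  prox(v) = soft_thresh(0.1458, 0.0913) = 0.0545
Iteration 3: beta = 0.5, y = 0.0545 + 0.5*(0.0545 + 0.3865) = 0.275
  grad(y) = 1.2994, v = y - alpha*grad = 0.2013
  prox(v) = soft_thresh(0.2013, 0.0913) = 0.11
Iteration 4: beta = 0.6, y = 0.11 + 0.6*(0.11 - 0.0545) = 0.1433
  grad(y) = -0.2805, v = y - alpha*grad = 0.1592
  prox(v) = soft_thresh(0.1592, 0.0913) = 0.0679
f(x_4) = 6*0.0679^2 - 2*0.0679 + 1.61*|0.0679| = 0.0012


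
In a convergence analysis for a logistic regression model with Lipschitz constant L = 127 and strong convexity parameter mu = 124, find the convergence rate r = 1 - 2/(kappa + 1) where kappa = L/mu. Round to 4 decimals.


Step 1: Compute the condition number.
kappa = L/mu = 127/124 = 1.0242
Step 2: Compute the convergence rate.
r = 1 - 2/(kappa + 1) = 1 - 2*mu/(L + mu) = (L - mu)/(L + mu) = 3/251 = 0.012


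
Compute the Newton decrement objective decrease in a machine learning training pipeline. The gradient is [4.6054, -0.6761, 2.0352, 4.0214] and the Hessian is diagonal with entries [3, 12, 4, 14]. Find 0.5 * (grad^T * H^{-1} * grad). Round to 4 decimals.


Step 1: H is diagonal, so H^(-1) * g = [1.5351, -0.0563, 0.5088, 0.2872].
Step 2: g^T H^(-1) g = sum_i g_i^2 / H_ii
  = (4.6054)^2/3 + (-0.6761)^2/12 + (2.0352)^2/4 + (4.0214)^2/14
  = 7.0699 + 0.0381 + 1.0355 + 1.1551 = 9.2986
Step 3: Objective decrease = 0.5 * g^T H^(-1) g = 4.6493


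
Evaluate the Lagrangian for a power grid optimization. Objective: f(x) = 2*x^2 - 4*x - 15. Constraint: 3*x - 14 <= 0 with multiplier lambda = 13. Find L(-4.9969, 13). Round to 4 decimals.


Step 1: Evaluate f(x).
f(-4.9969) = 2*(-4.9969)^2 - 4*(-4.9969) - 15 = 54.9256
Step 2: Evaluate g(x).
g(-4.9969) = 3*-4.9969 - 14 = -28.9907
Step 3: Compute Lagrangian.
L = 54.9256 + 13*-28.9907 = -321.9535


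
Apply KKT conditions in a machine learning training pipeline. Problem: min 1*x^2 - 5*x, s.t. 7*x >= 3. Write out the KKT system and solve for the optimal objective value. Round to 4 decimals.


Step 1: Try lambda = 0 (constraint inactive).
Stationarity: 2*1*x - 5 = 0
x* = 5/(2*1) = 2.5
Check constraint: 7*2.5 = 17.5 >= 3 -- satisfied.
Step 2: Compute optimal value.
f(x*) = 1*2.5^2 - 5*2.5 = -6.25


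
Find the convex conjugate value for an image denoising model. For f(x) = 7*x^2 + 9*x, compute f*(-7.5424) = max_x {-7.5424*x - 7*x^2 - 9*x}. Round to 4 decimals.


f*(y) = sup_x {y*x - a*x^2 - b*x} = sup_x {(y-b)*x - a*x^2}
FOC: (y - b) - 2a*x = 0 => x* = (y - b)/(2a)
x* = (-7.5424 - 9)/(2*7) = -1.1816
f*(-7.5424) = (y-b)^2/(4a) = (-7.5424 - 9)^2/(4*7)
= 273.651/28 = 9.7732


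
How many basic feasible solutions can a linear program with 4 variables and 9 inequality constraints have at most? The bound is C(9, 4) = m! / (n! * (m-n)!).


Each vertex corresponds to some choice of n active constraints out of m, so the number of vertices is at most C(m, n) = m! / (n!(m-n)!).
m = 9, n = 4
Numerator: 9 * 8 * 7 * 6
Denominator: 4! = 24
C(9, 4) = 126


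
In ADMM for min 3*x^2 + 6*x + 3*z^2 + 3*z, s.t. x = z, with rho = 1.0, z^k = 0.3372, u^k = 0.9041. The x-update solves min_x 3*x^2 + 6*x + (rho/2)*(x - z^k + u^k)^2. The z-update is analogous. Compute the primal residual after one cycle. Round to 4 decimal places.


ADMM iteration with rho = 1.0, z^k = 0.3372, u^k = 0.9041
Step 1: x-update.
Minimize 3*x^2 + 6*x + (1.0/2)*(x - 0.3372 + 0.9041)^2
FOC: (2*3 + 1.0)*x = -6 + 1.0*(0.3372 - 0.9041)
x^{k+1} = -0.9381
Step 2: z-update.
Minimize 3*z^2 + 3*z + (1.0/2)*(-0.9381 - z + 0.9041)^2
FOC: (2*3 + 1.0)*z = -3 + 1.0*(-0.9381 + 0.9041)
z^{k+1} = -0.4334
Step 3: u-update.
u^{k+1} = 0.9041 - 0.9381 + 0.4334 = 0.3994
Step 4: Primal residual = |-0.9381 + 0.4334| = 0.5047


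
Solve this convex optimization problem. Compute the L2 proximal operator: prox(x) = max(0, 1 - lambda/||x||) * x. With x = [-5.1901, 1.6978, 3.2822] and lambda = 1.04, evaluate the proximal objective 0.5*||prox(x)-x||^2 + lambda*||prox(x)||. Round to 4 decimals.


Step 1: Compute ||x||.
||x|| = 6.3712
Step 2: Compute scaling factor.
scale = max(0, 1 - 1.04/6.3712) = 0.8368
Step 3: prox(x) = [-4.3429, 1.4207, 2.7464]
||prox(x)|| = 5.3312
Step 4: Proximal objective.
0.5*||prox-x||^2 = 0.5408
lambda*||prox|| = 5.5444
Total = 6.0853


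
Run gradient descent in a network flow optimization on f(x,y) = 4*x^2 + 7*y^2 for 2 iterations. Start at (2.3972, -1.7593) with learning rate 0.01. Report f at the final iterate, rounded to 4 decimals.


Gradient descent on f(x,y) = 4*x^2 + 7*y^2.
Starting point: (2.3972, -1.7593), alpha = 0.01
Step 1: grad_x = 2*4*2.3972 = 19.1776, grad_y = 2*7*-1.7593 = -24.6302
  x_1 = 2.3972 - 0.01*19.1776 = 2.2054
  y_1 = -1.7593 - 0.01*-24.6302 = -1.513
Step 2: grad_x = 2*4*2.2054 = 17.6434, grad_y = 2*7*-1.513 = -21.182
  x_2 = 2.2054 - 0.01*17.6434 = 2.029
  y_2 = -1.513 - 0.01*-21.182 = -1.3012
f(2.029, -1.3012) = 4*2.029^2 + 7*(-1.3012)^2 = 28.3187


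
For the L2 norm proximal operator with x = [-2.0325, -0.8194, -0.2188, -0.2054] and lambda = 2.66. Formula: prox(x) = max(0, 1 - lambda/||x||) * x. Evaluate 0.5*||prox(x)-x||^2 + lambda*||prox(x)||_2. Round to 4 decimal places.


Step 1: Compute ||x||.
||x|| = 2.2119
Step 2: Compute scaling factor.
scale = max(0, 1 - 2.66/2.2119) = 0.0
Step 3: prox(x) = [-0.0, -0.0, -0.0, -0.0]
||prox(x)|| = 0.0
Step 4: Proximal objective.
0.5*||prox-x||^2 = 2.4463
lambda*||prox|| = 0.0
Total = 2.4463


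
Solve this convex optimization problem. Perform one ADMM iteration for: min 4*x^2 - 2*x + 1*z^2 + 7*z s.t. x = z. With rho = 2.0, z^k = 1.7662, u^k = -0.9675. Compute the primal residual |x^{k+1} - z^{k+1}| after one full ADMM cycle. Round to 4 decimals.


ADMM iteration with rho = 2.0, z^k = 1.7662, u^k = -0.9675
Step 1: x-update.
Minimize 4*x^2 - 2*x + (2.0/2)*(x - 1.7662 - 0.9675)^2
FOC: (2*4 + 2.0)*x = 2 + 2.0*(1.7662 + 0.9675)
x^{k+1} = 0.7467
Step 2: z-update.
Minimize 1*z^2 + 7*z + (2.0/2)*(0.7467 - z - 0.9675)^2
FOC: (2*1 + 2.0)*z = -7 + 2.0*(0.7467 - 0.9675)
z^{k+1} = -1.8604
Step 3: u-update.
u^{k+1} = -0.9675 + 0.7467 + 1.8604 = 1.6396
Step 4: Primal residual = |0.7467 + 1.8604| = 2.6071


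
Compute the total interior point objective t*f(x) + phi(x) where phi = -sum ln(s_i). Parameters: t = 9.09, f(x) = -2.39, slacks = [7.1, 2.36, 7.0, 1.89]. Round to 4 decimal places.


Step 1: Compute log-barrier.
ln values: [1.9601, 0.8587, 1.9459, 0.6366]
phi = -(1.9601 + 0.8587 + 1.9459 + 0.6366) = -5.4012
Step 2: Compute augmented objective.
t*f(x) = 9.09*-2.39 = -21.7251
Total = -21.7251 - 5.4012 = -27.1263


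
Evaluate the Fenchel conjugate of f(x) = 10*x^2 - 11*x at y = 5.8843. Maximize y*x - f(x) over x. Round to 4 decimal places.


f*(y) = sup_x {y*x - a*x^2 - b*x} = sup_x {(y-b)*x - a*x^2}
FOC: (y - b) - 2a*x = 0 => x* = (y - b)/(2a)
x* = (5.8843 + 11)/(2*10) = 0.8442
f*(5.8843) = (y-b)^2/(4a) = (5.8843 + 11)^2/(4*10)
= 285.0796/40 = 7.127


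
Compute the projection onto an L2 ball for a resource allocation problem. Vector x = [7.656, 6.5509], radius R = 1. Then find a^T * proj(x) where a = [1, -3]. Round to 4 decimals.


Step 1: Compute ||x|| (intermediates to 6 decimals).
||x|| = sqrt(7.656^2 + 6.5509^2) = 10.076141
Step 2: Project.
Since ||x|| > R, scale = R/||x|| = 1/10.076141 = 0.099244, proj(x) = scale * x
proj(x) = [0.759812, 0.650138]
Step 3: Dot product.
a^T * proj(x) = 1*0.759812 - 3*0.650138 = -1.1906


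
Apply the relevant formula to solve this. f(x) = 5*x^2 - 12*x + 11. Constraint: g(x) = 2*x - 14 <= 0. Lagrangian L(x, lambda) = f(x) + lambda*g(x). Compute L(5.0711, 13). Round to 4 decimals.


Step 1: Evaluate f(x).
f(5.0711) = 5*5.0711^2 - 12*5.0711 + 11 = 78.7271
Step 2: Evaluate g(x).
g(5.0711) = 2*5.0711 - 14 = -3.8578
Step 3: Compute Lagrangian.
L = 78.7271 + 13*-3.8578 = 28.5757


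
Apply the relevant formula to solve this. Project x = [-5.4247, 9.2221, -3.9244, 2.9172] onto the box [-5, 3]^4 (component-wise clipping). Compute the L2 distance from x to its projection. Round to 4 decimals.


Project each component onto [-5, 3].
clip(-5.4247) = -5.0, clip(9.2221) = 3.0, clip(-3.9244) = -3.9244, clip(2.9172) = 2.9172
Projection = [-5.0, 3.0, -3.9244, 2.9172]
Squared diffs: [0.1804, 38.7145, 0.0, 0.0]
Distance = sqrt(38.8949) = 6.2366


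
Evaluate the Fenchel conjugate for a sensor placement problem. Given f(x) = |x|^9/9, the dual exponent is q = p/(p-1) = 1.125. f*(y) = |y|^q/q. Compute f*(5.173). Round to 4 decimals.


The conjugate exponent q satisfies 1/p + 1/q = 1.
p = 9, so q = 9/(9 - 1) = 1.125
|y|^q = 5.173^1.125 = 6.3527
f*(5.173) = 6.3527 / 1.125 = 5.6469


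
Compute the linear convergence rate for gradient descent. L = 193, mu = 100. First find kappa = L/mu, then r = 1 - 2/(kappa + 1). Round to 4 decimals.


Step 1: Compute the condition number.
kappa = L/mu = 193/100 = 1.93
Step 2: Compute the convergence rate.
r = 1 - 2/(kappa + 1) = 1 - 2*mu/(L + mu) = (L - mu)/(L + mu) = 93/293 = 0.3174


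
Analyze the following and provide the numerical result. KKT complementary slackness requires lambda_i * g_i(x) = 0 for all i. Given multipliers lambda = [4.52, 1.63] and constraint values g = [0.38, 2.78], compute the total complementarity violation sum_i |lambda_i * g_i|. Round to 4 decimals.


KKT complementary slackness check:
lambda_1 * g_1 = 4.52 * 0.38 = 1.7176
lambda_2 * g_2 = 1.63 * 2.78 = 4.5314
Total violation = 1.7176 + 4.5314 = 6.249


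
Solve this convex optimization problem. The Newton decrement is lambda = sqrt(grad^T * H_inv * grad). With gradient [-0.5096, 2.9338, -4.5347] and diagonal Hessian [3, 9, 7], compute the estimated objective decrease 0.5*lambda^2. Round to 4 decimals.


Step 1: H is diagonal, so H^(-1) * g = [-0.1699, 0.326, -0.6478].
Step 2: g^T H^(-1) g = sum_i g_i^2 / H_ii
  = (-0.5096)^2/3 + (2.9338)^2/9 + (-4.5347)^2/7
  = 0.0866 + 0.9564 + 2.9376 = 3.9806
Step 3: Objective decrease = 0.5 * g^T H^(-1) g = 1.9903


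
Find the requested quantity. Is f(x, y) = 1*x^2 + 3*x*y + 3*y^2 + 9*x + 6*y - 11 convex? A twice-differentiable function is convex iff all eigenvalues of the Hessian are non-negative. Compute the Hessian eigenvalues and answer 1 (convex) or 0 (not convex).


The Hessian of f(x,y) = 1*x^2 + 3*x*y + 3*y^2 + 9*x + 6*y - 11 is:
H = [[2, 3], [3, 6]]
Trace = 2 + 6 = 8
Determinant = 2*6 - (3)^2 = 3
Discriminant = (8)^2 - 4*3 = 52.0
Eigenvalues: lambda_1 = 0.3944, lambda_2 = 7.6056
The function is convex.

1


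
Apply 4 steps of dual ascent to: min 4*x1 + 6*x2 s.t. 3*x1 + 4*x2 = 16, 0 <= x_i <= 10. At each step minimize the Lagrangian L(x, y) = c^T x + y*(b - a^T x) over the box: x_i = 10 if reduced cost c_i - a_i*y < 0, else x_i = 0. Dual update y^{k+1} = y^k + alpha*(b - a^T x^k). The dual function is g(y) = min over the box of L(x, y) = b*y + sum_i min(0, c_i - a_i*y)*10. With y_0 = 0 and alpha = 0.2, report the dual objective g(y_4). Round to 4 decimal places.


Dual ascent for LP: min 4*x1 + 6*x2, 3*x1 + 4*x2 = 16, 0 <= x_i <= 10
Step 1: y^k = 0.0, reduced costs: (4.0, 6.0)
  x^k = (0.0, 0.0), subgradient = b - a^T x = 16.0
  y^{k+1} = 0.0 + 0.2*16.0 = 3.2
Step 2: y^k = 3.2, reduced costs: (-5.6, -6.8)
  x^k = (10.0, 10.0), subgradient = b - a^T x = -54.0
  y^{k+1} = 3.2 + 0.2*-54.0 = -7.6
Step 3: y^k = -7.6, reduced costs: (26.8, 36.4)
  x^k = (0.0, 0.0), subgradient = b - a^T x = 16.0
  y^{k+1} = -7.6 + 0.2*16.0 = -4.4
Step 4: y^k = -4.4, reduced costs: (17.2, 23.6)
  x^k = (0.0, 0.0), subgradient = b - a^T x = 16.0
  y^{k+1} = -4.4 + 0.2*16.0 = -1.2
Dual objective at y_4 = -1.2: reduced costs (7.6, 10.8), box minimizer x = (0.0, 0.0)
g(y_4) = b*y + (c1 - a1*y)*x1 + (c2 - a2*y)*x2 = 16*(-1.2) + 7.6*0.0 + 10.8*0.0 = -19.2 + 0.0 + 0.0 = -19.2


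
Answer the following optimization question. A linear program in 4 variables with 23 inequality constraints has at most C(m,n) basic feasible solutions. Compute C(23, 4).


Each vertex corresponds to some choice of n active constraints out of m, so the number of vertices is at most C(m, n) = m! / (n!(m-n)!).
m = 23, n = 4
Numerator: 23 * 22 * 21 * 20
Denominator: 4! = 24
C(23, 4) = 8855


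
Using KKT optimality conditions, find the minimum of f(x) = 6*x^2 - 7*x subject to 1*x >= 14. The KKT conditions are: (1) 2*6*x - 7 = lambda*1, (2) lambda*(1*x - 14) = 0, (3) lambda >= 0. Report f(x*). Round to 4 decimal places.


Step 1: Try lambda = 0 (constraint inactive).
x_unc = 7/(2*6) = 0.5833
Check: 1*0.5833 = 0.5833 < 14 -- violated!
Step 2: Constraint must be active: 1*x = 14
x* = 14/1 = 14.0
lambda = (2*6*14.0 - 7)/1 = 161.0
Step 3: Compute optimal value.
f(x*) = 6*14.0^2 - 7*14.0 = 1078.0


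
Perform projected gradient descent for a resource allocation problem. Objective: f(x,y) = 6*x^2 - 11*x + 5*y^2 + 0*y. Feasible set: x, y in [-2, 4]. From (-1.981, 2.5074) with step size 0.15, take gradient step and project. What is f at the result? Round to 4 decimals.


Step 1: Compute gradient at (-1.981, 2.5074).
grad_x = 2*6*-1.981 - 11 = -34.772
grad_y = 2*5*2.5074 + 0 = 25.074
Step 2: Gradient step.
x_raw = -1.981 - 0.15*-34.772 = 3.2348
y_raw = 2.5074 - 0.15*25.074 = -1.2537
Step 3: Project onto [-2, 4].
x_proj = clip(3.2348) = 3.2348
y_proj = clip(-1.2537) = -1.2537
Step 4: Evaluate f.
f(3.2348, -1.2537) = 35.0596


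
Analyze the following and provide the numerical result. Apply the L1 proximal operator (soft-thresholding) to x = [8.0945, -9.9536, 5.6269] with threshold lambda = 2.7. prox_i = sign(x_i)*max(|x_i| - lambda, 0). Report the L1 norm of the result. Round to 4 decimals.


Soft-thresholding with lambda = 2.7:
prox(8.0945) = sign(8.0945)*max(|8.0945| - 2.7, 0) = 5.3945
prox(-9.9536) = sign(-9.9536)*max(|-9.9536| - 2.7, 0) = -7.2536
prox(5.6269) = sign(5.6269)*max(|5.6269| - 2.7, 0) = 2.9269
prox(x) = [5.3945, -7.2536, 2.9269]
||prox(x)||_1 = 5.3945 + 7.2536 + 2.9269 = 15.575


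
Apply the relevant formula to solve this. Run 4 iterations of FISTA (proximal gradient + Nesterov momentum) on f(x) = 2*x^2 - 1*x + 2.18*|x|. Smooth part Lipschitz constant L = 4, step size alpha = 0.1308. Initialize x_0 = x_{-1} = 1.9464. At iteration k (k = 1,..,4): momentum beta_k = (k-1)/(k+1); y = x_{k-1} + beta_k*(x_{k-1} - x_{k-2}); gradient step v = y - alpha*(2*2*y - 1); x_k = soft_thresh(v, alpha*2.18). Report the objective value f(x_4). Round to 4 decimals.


FISTA on f(x) = 2*x^2 - 1*x + 2.18*|x|
L = 4, alpha = 0.1308
Iteration 1: beta = 0.0, y = 1.9464 + 0.0*(1.9464 - 1.9464) = 1.9464
  grad(y) = 6.7856, v = y - alpha*grad = 1.0588
  prox(v) = soft_thresh(1.0588, 0.2851) = 0.7737
Iteration 2: beta = 0.3333, y = 0.7737 + 0.3333*(0.7737 - 1.9464) = 0.3828
  grad(y) = 0.5312, v = y - alpha*grad = 0.3133
  prox(v) = soft_thresh(0.3133, 0.2851) = 0.0282
Iteration 3: beta = 0.5, y = 0.0282 + 0.5*(0.0282 - 0.7737) = -0.3446
  grad(y) = -2.3784, v = y - alpha*grad = -0.0335
  prox(v) = soft_thresh(-0.0335, 0.2851) = 0.0
Iteration 4: beta = 0.6, y = 0.0 + 0.6*(0.0 - 0.0282) = -0.0169
  grad(y) = -1.0676, v = y - alpha*grad = 0.1227
  prox(v) = soft_thresh(0.1227, 0.2851) = 0.0
f(x_4) = 2*0.0^2 - 1*0.0 + 2.18*|0.0| = 0.0


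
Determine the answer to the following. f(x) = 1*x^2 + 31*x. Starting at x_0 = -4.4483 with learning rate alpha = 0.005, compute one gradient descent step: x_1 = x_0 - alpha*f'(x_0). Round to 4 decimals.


We compute the gradient at x_0 and apply the update.
f'(x) = 2*x + 31
f'(-4.4483) = 2*-4.4483 + 31 = 22.1034
x_1 = -4.4483 - 0.005*22.1034 = -4.5588


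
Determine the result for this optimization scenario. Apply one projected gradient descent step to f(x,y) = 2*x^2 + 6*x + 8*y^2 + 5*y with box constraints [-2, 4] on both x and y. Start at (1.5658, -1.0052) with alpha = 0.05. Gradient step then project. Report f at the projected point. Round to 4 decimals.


Step 1: Compute gradient at (1.5658, -1.0052).
grad_x = 2*2*1.5658 + 6 = 12.2632
grad_y = 2*8*-1.0052 + 5 = -11.0832
Step 2: Gradient step.
x_raw = 1.5658 - 0.05*12.2632 = 0.9526
y_raw = -1.0052 - 0.05*-11.0832 = -0.451
Step 3: Project onto [-2, 4].
x_proj = clip(0.9526) = 0.9526
y_proj = clip(-0.451) = -0.451
Step 4: Evaluate f.
f(0.9526, -0.451) = 6.9032


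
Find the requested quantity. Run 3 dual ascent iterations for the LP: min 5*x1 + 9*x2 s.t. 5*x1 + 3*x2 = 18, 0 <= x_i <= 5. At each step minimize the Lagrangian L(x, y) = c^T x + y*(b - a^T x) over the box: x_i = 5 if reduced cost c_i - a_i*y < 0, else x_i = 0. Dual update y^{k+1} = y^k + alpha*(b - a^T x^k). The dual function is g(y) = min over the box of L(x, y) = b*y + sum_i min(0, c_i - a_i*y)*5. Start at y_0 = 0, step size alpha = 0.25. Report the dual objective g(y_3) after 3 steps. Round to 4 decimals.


Dual ascent for LP: min 5*x1 + 9*x2, 5*x1 + 3*x2 = 18, 0 <= x_i <= 5
Step 1: y^k = 0.0, reduced costs: (5.0, 9.0)
  x^k = (0.0, 0.0), subgradient = b - a^T x = 18.0
  y^{k+1} = 0.0 + 0.25*18.0 = 4.5
Step 2: y^k = 4.5, reduced costs: (-17.5, -4.5)
  x^k = (5.0, 5.0), subgradient = b - a^T x = -22.0
  y^{k+1} = 4.5 + 0.25*-22.0 = -1.0
Step 3: y^k = -1.0, reduced costs: (10.0, 12.0)
  x^k = (0.0, 0.0), subgradient = b - a^T x = 18.0
  y^{k+1} = -1.0 + 0.25*18.0 = 3.5
Dual objective at y_3 = 3.5: reduced costs (-12.5, -1.5), box minimizer x = (5.0, 5.0)
g(y_3) = b*y + (c1 - a1*y)*x1 + (c2 - a2*y)*x2 = 18*3.5 + (-12.5)*5.0 + (-1.5)*5.0 = 63.0 - 62.5 - 7.5 = -7.0


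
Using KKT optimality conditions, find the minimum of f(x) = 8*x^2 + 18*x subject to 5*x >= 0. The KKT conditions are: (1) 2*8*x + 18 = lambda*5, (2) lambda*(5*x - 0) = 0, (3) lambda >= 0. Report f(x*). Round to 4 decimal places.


Step 1: Try lambda = 0 (constraint inactive).
x_unc = -18/(2*8) = -1.125
Check: 5*-1.125 = -5.625 < 0 -- violated!
Step 2: Constraint must be active: 5*x = 0
x* = 0/5 = 0.0
lambda = (2*8*0.0 + 18)/5 = 3.6
Step 3: Compute optimal value.
f(x*) = 8*0.0^2 + 18*0.0 = 0.0


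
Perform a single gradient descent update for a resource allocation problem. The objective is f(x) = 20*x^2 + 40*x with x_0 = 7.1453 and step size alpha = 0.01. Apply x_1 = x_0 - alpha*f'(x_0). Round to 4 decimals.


We compute the gradient at x_0 and apply the update.
f'(x) = 40*x + 40
f'(7.1453) = 40*7.1453 + 40 = 325.812
x_1 = 7.1453 - 0.01*325.812 = 3.8872


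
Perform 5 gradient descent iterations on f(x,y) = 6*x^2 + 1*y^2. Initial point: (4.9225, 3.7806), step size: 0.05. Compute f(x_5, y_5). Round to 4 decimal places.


Gradient descent on f(x,y) = 6*x^2 + 1*y^2.
Starting point: (4.9225, 3.7806), alpha = 0.05
Step 1: grad_x = 2*6*4.9225 = 59.07, grad_y = 2*1*3.7806 = 7.5612
  x_1 = 4.9225 - 0.05*59.07 = 1.969
  y_1 = 3.7806 - 0.05*7.5612 = 3.4025
Step 2: grad_x = 2*6*1.969 = 23.628, grad_y = 2*1*3.4025 = 6.8051
  x_2 = 1.969 - 0.05*23.628 = 0.7876
  y_2 = 3.4025 - 0.05*6.8051 = 3.0623
Step 3: grad_x = 2*6*0.7876 = 9.4512, grad_y = 2*1*3.0623 = 6.1246
  x_3 = 0.7876 - 0.05*9.4512 = 0.315
  y_3 = 3.0623 - 0.05*6.1246 = 2.7561
Step 4: grad_x = 2*6*0.315 = 3.7805, grad_y = 2*1*2.7561 = 5.5121
  x_4 = 0.315 - 0.05*3.7805 = 0.126
  y_4 = 2.7561 - 0.05*5.5121 = 2.4805
Step 5: grad_x = 2*6*0.126 = 1.5122, grad_y = 2*1*2.4805 = 4.9609
  x_5 = 0.126 - 0.05*1.5122 = 0.0504
  y_5 = 2.4805 - 0.05*4.9609 = 2.2324
f(0.0504, 2.2324) = 6*0.0504^2 + 1*2.2324^2 = 4.9989


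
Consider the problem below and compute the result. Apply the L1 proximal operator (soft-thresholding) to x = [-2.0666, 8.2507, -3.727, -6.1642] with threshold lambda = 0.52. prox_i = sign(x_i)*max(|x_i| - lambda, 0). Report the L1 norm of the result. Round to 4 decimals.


Soft-thresholding with lambda = 0.52:
prox(-2.0666) = sign(-2.0666)*max(|-2.0666| - 0.52, 0) = -1.5466
prox(8.2507) = sign(8.2507)*max(|8.2507| - 0.52, 0) = 7.7307
prox(-3.727) = sign(-3.727)*max(|-3.727| - 0.52, 0) = -3.207
prox(-6.1642) = sign(-6.1642)*max(|-6.1642| - 0.52, 0) = -5.6442
prox(x) = [-1.5466, 7.7307, -3.207, -5.6442]
||prox(x)||_1 = 1.5466 + 7.7307 + 3.207 + 5.6442 = 18.1285


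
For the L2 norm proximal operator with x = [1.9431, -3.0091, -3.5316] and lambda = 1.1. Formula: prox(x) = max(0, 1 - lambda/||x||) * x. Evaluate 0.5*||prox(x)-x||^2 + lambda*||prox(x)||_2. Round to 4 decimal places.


Step 1: Compute ||x||.
||x|| = 5.0302
Step 2: Compute scaling factor.
scale = max(0, 1 - 1.1/5.0302) = 0.7813
Step 3: prox(x) = [1.5182, -2.3511, -2.7593]
||prox(x)|| = 3.9302
Step 4: Proximal objective.
0.5*||prox-x||^2 = 0.605
lambda*||prox|| = 4.3232
Total = 4.9282


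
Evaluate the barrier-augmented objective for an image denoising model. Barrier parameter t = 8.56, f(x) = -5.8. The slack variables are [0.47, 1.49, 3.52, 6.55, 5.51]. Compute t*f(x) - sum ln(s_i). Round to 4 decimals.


Step 1: Compute log-barrier.
ln values: [-0.755, 0.3988, 1.2585, 1.8795, 1.7066]
phi = -(-0.755 + 0.3988 + 1.2585 + 1.8795 + 1.7066) = -4.4882
Step 2: Compute augmented objective.
t*f(x) = 8.56*-5.8 = -49.648
Total = -49.648 - 4.4882 = -54.1362


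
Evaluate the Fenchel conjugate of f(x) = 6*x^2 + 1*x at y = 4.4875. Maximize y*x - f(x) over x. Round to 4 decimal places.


f*(y) = sup_x {y*x - a*x^2 - b*x} = sup_x {(y-b)*x - a*x^2}
FOC: (y - b) - 2a*x = 0 => x* = (y - b)/(2a)
x* = (4.4875 - 1)/(2*6) = 0.2906
f*(4.4875) = (y-b)^2/(4a) = (4.4875 - 1)^2/(4*6)
= 12.1627/24 = 0.5068


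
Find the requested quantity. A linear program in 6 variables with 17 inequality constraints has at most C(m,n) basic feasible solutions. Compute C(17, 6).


Each vertex corresponds to some choice of n active constraints out of m, so the number of vertices is at most C(m, n) = m! / (n!(m-n)!).
m = 17, n = 6
Numerator: 17 * 16 * 15 * 14 * 13 * 12
Denominator: 6! = 720
C(17, 6) = 12376


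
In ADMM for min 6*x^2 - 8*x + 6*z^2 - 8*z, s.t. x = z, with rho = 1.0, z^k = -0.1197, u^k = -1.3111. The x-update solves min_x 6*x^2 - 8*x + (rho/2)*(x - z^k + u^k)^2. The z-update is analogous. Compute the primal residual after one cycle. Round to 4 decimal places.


ADMM iteration with rho = 1.0, z^k = -0.1197, u^k = -1.3111
Step 1: x-update.
Minimize 6*x^2 - 8*x + (1.0/2)*(x + 0.1197 - 1.3111)^2
FOC: (2*6 + 1.0)*x = 8 + 1.0*(-0.1197 + 1.3111)
x^{k+1} = 0.707
Step 2: z-update.
Minimize 6*z^2 - 8*z + (1.0/2)*(0.707 - z - 1.3111)^2
FOC: (2*6 + 1.0)*z = 8 + 1.0*(0.707 - 1.3111)
z^{k+1} = 0.5689
Step 3: u-update.
u^{k+1} = -1.3111 + 0.707 - 0.5689 = -1.173
Step 4: Primal residual = |0.707 - 0.5689| = 0.1381


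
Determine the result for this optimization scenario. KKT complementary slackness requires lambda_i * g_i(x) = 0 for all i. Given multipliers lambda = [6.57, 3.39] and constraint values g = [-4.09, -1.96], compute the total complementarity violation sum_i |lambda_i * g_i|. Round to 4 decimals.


KKT complementary slackness check:
lambda_1 * g_1 = 6.57 * -4.09 = -26.8713
lambda_2 * g_2 = 3.39 * -1.96 = -6.6444
Total violation = 26.8713 + 6.6444 = 33.5157


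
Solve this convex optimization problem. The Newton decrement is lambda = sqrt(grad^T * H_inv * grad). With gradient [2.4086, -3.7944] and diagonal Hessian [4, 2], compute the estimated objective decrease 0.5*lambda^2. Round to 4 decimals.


Step 1: H is diagonal, so H^(-1) * g = [0.6022, -1.8972].
Step 2: g^T H^(-1) g = sum_i g_i^2 / H_ii
  = (2.4086)^2/4 + (-3.7944)^2/2
  = 1.4503 + 7.1987 = 8.6491
Step 3: Objective decrease = 0.5 * g^T H^(-1) g = 4.3245


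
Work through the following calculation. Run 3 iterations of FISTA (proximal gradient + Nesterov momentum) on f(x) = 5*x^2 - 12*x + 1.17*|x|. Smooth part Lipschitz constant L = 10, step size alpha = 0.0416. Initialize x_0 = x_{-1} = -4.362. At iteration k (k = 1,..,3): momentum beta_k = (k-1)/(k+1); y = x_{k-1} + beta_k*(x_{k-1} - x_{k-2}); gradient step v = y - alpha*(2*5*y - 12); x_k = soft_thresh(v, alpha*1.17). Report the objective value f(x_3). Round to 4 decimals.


FISTA on f(x) = 5*x^2 - 12*x + 1.17*|x|
L = 10, alpha = 0.0416
Iteration 1: beta = 0.0, y = -4.362 + 0.0*(-4.362 + 4.362) = -4.362
  grad(y) = -55.62, v = y - alpha*grad = -2.0482
  prox(v) = soft_thresh(-2.0482, 0.0487) = -1.9995
Iteration 2: beta = 0.3333, y = -1.9995 + 0.3333*(-1.9995 + 4.362) = -1.212
  grad(y) = -24.1205, v = y - alpha*grad = -0.2086
  prox(v) = soft_thresh(-0.2086, 0.0487) = -0.16
Iteration 3: beta = 0.5, y = -0.16 + 0.5*(-0.16 + 1.9995) = 0.7598
  grad(y) = -4.4018, v = y - alpha*grad = 0.9429
  prox(v) = soft_thresh(0.9429, 0.0487) = 0.8943
f(x_3) = 5*0.8943^2 - 12*0.8943 + 1.17*|0.8943| = -5.6863


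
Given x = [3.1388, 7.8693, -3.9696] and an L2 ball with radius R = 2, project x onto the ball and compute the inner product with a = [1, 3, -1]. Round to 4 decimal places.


Step 1: Compute ||x|| (intermediates to 6 decimals).
||x|| = sqrt(3.1388^2 + 7.8693^2 + (-3.9696)^2) = 9.35605
Step 2: Project.
Since ||x|| > R, scale = R/||x|| = 2/9.35605 = 0.213765, proj(x) = scale * x
proj(x) = [0.670966, 1.682181, -0.848562]
Step 3: Dot product.
a^T * proj(x) = 1*0.670966 + 3*1.682181 - 1*(-0.848562) = 6.5661


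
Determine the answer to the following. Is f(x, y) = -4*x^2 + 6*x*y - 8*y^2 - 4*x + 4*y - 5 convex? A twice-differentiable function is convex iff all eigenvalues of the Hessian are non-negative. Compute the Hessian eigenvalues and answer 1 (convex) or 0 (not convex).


The Hessian of f(x,y) = -4*x^2 + 6*x*y - 8*y^2 - 4*x + 4*y - 5 is:
H = [[-8, 6], [6, -16]]
Trace = -8 - 16 = -24
Determinant = -8*-16 - (6)^2 = 92
Discriminant = (-24)^2 - 4*92 = 208.0
Eigenvalues: lambda_1 = -19.2111, lambda_2 = -4.7889
The function is not convex.

0
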